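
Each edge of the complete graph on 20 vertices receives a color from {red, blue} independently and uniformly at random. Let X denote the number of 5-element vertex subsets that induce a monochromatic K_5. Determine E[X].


Let X = Σ_S X_S over the C(20, 5) = 15504 subsets S of size 5, where X_S = 1 if the K_5 on S is monochromatic.
For a fixed S, the K_5 on S has C(5, 2) = 10 edges. P[all 10 edges red] = (1/2)^10, and likewise for blue, so P[monochromatic] = 2·(1/2)^10 = 2^{1 − 10} = 1/512.
Summing: E[X] = C(20, 5) · 2^{1 − 10} = 15504 · 1/512 = 969/32.
Numerically: E[X] ≈ 30.281250.

E[X] = C(20,5)·2^(1−C(5,2)) = 969/32 ≈ 30.281250.


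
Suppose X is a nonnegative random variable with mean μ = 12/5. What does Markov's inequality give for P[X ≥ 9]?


μ = E[X] = 12/5, a = 9.
Markov: P[X ≥ 9] ≤ μ/a = (12/5)/9 = 4/15.
Numerically: ≈ 0.267.
(Since a = 9 > μ = 2.400, the bound 4/15 is < 1 and informative.)

P[X ≥ 9] ≤ 4/15 ≈ 0.267.


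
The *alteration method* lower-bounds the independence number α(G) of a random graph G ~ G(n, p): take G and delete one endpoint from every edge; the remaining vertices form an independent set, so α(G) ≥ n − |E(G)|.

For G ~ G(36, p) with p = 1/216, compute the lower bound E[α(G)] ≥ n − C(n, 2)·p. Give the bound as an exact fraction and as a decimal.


E[|E(G)|] = C(36, 2)·p = 630 · (1/216) = 35/12.
E[α(G)] ≥ n − E[|E(G)|] = 36 − 35/12 = 397/12.
Numerically: ≈ 33.083.
(This is only a lower bound; the true E[α(G)] may be larger.)

E[α(G)] ≥ 397/12 ≈ 33.083.


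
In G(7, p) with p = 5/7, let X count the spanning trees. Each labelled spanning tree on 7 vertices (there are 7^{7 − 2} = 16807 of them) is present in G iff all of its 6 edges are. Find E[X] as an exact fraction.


K_7 has 7^{7 − 2} = 16807 labelled spanning trees.
For each such spanning tree H, let X_H = 1 if all 6 edges of H are present in G. Then P[X_H = 1] = p^{6} = (5/7)^{6} = 15625/117649.
Summing the indicators: E[X] = Σ_H E[X_H] = 16807 · p^{6} = 16807 · 15625/117649 = 15625/7.
Numerically: E[X] ≈ 2232.14.

E[X] = 16807 · (5/7)^{6} = 15625/7 ≈ 2232.14.


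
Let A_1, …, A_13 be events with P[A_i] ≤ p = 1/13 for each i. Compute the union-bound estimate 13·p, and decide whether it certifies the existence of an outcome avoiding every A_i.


Union bound: P[∪_{i=1}^{13} A_i] ≤ Σ_i P[A_i] ≤ 13·p = 13·(1/13) = 1.
Numerically: 1 ≈ 1.0000.
Is 1 < 1? NO.
Since the bound 1 is ≥ 1, the union bound is uninformative here; it does NOT by itself certify existence.

13·p = 1 ≈ 1.0000; existence NOT certified by the union bound.


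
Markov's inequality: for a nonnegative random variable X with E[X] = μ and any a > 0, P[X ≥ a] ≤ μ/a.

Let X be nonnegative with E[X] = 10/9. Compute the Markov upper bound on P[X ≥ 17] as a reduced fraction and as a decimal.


μ = E[X] = 10/9, a = 17.
Markov: P[X ≥ 17] ≤ μ/a = (10/9)/17 = 10/153.
Numerically: ≈ 0.065.
(Since a = 17 > μ = 1.111, the bound 10/153 is < 1 and informative.)

P[X ≥ 17] ≤ 10/153 ≈ 0.065.


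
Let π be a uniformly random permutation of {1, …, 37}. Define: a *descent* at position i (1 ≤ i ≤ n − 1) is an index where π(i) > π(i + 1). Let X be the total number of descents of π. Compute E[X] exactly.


Write X = Σ X_I over i = 1, …, 36, with X_I the indicator of one descent.
There are 36 indicators.
For each fixed i, the pair (π(i), π(i+1)) is a uniformly random ordered pair of distinct values from {1, …, 37}; by symmetry P[π(i) > π(i+1)] = 1/2.
By linearity: E[X] = 36 · (1/2) = (37 − 1) · (1/2) = 18 ≈ 18.000000.

E[X] = 18 = 18.000000.


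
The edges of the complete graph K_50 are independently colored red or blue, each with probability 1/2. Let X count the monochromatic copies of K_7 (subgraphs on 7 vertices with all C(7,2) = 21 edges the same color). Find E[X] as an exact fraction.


Let X = Σ_S X_S over the C(50, 7) = 99884400 subsets S of size 7, where X_S = 1 if the K_7 on S is monochromatic.
For a fixed S, the K_7 on S has C(7, 2) = 21 edges. P[all 21 edges red] = (1/2)^21, and likewise for blue, so P[monochromatic] = 2·(1/2)^21 = 2^{1 − 21} = 1/1048576.
Summing: E[X] = C(50, 7) · 2^{1 − 21} = 99884400 · 1/1048576 = 6242775/65536.
Numerically: E[X] ≈ 95.25719.

E[X] = C(50,7)·2^(1−C(7,2)) = 6242775/65536 ≈ 95.25719.


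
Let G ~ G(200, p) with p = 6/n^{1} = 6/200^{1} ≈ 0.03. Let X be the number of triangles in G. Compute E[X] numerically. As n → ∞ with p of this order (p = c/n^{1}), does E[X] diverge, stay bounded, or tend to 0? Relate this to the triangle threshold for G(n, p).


Number of potential triangles: C(200, 3) = 1313400.
Each occurs with probability p³ ≈ (0.03)³ ≈ 2.70000e-05.
By linearity: E[X] = C(200, 3)·p³ ≈ 1313400 · 2.70000e-05 ≈ 35.462.
Here α = 1, so p = 6/n is exactly at the triangle threshold p ~ 1/n. Asymptotically E[X] → c³/6 = 6³/6 = 36 ≈ 36.000, a bounded constant. In this regime the triangle count is asymptotically Poisson(c³/6).

E[X] ≈ 35.462; in regime p = Θ(1/n^{1}) E[X] stays bounded (at the triangle threshold p ~ 1/n).


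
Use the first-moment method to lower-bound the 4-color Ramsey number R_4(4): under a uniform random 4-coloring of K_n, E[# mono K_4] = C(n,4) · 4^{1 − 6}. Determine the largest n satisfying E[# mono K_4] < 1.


We need C(n, 4) · 4^{1 − 6} < 1, i.e. C(n, 4) < 4^{6 − 1} = 1024.
Check values of n near the boundary:
  n = 11: C(11, 4) = 330; 330 < 1024? YES
  n = 12: C(12, 4) = 495; 495 < 1024? YES
  n = 13: C(13, 4) = 715; 715 < 1024? YES
  n = 14: C(14, 4) = 1001; 1001 < 1024? YES
  n = 15: C(15, 4) = 1365; 1365 < 1024? NO
  n = 16: C(16, 4) = 1820; 1820 < 1024? NO
  n = 17: C(17, 4) = 2380; 2380 < 1024? NO
The largest n with C(n, 4) < 1024 is n = 14 (where E[X] = 1001/1024 ≈ 0.97754). Hence R_4(4) > 14, i.e. R_4(4) ≥ 15.

Largest n = 14; hence R_4(4) > 14.


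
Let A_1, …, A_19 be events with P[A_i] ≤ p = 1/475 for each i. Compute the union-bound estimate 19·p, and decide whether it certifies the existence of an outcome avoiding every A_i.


Union bound: P[∪_{i=1}^{19} A_i] ≤ Σ_i P[A_i] ≤ 19·p = 19·(1/475) = 1/25.
Numerically: 1/25 ≈ 0.0400.
Is 1/25 < 1? YES.
Since P[∪ A_i] ≤ 1/25 < 1, the complement has P[∩ A_i^c] ≥ 1 − 1/25 = 24/25 > 0, so some outcome avoids every A_i.

19·p = 1/25 ≈ 0.0400; existence CERTIFIED by the union bound.


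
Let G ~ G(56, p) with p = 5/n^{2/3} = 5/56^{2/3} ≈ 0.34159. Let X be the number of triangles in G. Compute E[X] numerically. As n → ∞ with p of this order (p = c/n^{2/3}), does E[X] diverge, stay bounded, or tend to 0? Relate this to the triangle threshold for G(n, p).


Number of potential triangles: C(56, 3) = 27720.
Each occurs with probability p³ ≈ (0.34159)³ ≈ 3.9859694e-02.
By linearity: E[X] = C(56, 3)·p³ ≈ 27720 · 3.9859694e-02 ≈ 1104.91071.
Since α = 2/3 < 1, p = c/n^{2/3} ≫ 1/n is above the triangle threshold p ~ 1/n. Asymptotically E[X] ~ (c³/6)·n^{3(1−α)} = (5³/6)·n^{1} → ∞; triangles are abundant w.h.p.

E[X] ≈ 1104.91071; in regime p = Θ(1/n^{2/3}) E[X] diverges (above the triangle threshold p ~ 1/n).


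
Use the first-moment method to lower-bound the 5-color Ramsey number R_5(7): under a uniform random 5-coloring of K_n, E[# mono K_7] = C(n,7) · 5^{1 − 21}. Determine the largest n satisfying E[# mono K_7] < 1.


We need C(n, 7) · 5^{1 − 21} < 1, i.e. C(n, 7) < 5^{21 − 1} = 95367431640625.
Check values of n near the boundary:
  n = 335: C(335, 7) = 88202498238195; 88202498238195 < 95367431640625? YES
  n = 336: C(336, 7) = 90079147136880; 90079147136880 < 95367431640625? YES
  n = 337: C(337, 7) = 91989916924632; 91989916924632 < 95367431640625? YES
  n = 338: C(338, 7) = 93935323022736; 93935323022736 < 95367431640625? YES
  n = 339: C(339, 7) = 95915887062372; 95915887062372 < 95367431640625? NO
  n = 340: C(340, 7) = 97932136940560; 97932136940560 < 95367431640625? NO
The largest n with C(n, 7) < 95367431640625 is n = 338 (where E[X] = 93935323022736/95367431640625 ≈ 0.98498). Hence R_5(7) > 338, i.e. R_5(7) ≥ 339.

Largest n = 338; hence R_5(7) > 338.


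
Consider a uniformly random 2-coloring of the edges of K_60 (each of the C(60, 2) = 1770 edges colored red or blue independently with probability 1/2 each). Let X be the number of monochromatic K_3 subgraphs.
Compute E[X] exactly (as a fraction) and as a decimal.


Let X = Σ_S X_S over the C(60, 3) = 34220 subsets S of size 3, where X_S = 1 if the K_3 on S is monochromatic.
For a fixed S, the K_3 on S has C(3, 2) = 3 edges. P[all 3 edges red] = (1/2)^3, and likewise for blue, so P[monochromatic] = 2·(1/2)^3 = 2^{1 − 3} = 1/4.
By linearity of expectation: E[X] = C(60, 3) · 2^{1 − 3} = 34220 · 1/4 = 8555.
Numerically: E[X] ≈ 8555.00000.

E[X] = C(60,3)·2^(1−C(3,2)) = 8555 ≈ 8555.00000.


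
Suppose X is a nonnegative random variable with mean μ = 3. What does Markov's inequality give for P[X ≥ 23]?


μ = E[X] = 3, a = 23.
Markov: P[X ≥ 23] ≤ μ/a = (3)/23 = 3/23.
Numerically: ≈ 0.130435.
(Since a = 23 > μ = 3.000000, the bound 3/23 is < 1 and informative.)

P[X ≥ 23] ≤ 3/23 ≈ 0.130435.


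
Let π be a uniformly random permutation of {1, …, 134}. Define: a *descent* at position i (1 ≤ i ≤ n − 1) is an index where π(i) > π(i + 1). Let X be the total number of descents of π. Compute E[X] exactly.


Write X = Σ X_I over i = 1, …, 133, with X_I the indicator of one descent.
There are 133 indicators.
For each fixed i, the pair (π(i), π(i+1)) is a uniformly random ordered pair of distinct values from {1, …, 134}; by symmetry P[π(i) > π(i+1)] = 1/2.
By linearity: E[X] = 133 · (1/2) = (134 − 1) · (1/2) = 133/2 ≈ 66.50000.

E[X] = 133/2 = 66.50000.


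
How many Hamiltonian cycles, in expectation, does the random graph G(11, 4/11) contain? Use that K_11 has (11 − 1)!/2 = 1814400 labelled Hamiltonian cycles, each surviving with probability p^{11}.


K_11 has (11 − 1)!/2 = 1814400 labelled Hamiltonian cycles.
For each such Hamiltonian cycle H, let X_H = 1 if all 11 edges of H are present in G. Then P[X_H = 1] = p^{11} = (4/11)^{11} = 4194304/285311670611.
By linearity: E[X] = Σ_H E[X_H] = 1814400 · p^{11} = 1814400 · 4194304/285311670611 = 7610145177600/285311670611.
Numerically: E[X] ≈ 26.67.

E[X] = 1814400 · (4/11)^{11} = 7610145177600/285311670611 ≈ 26.67.


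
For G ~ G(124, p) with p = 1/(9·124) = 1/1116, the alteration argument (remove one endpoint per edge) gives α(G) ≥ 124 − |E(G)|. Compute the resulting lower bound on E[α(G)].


E[|E(G)|] = C(124, 2)·p = 7626 · (1/1116) = 41/6.
E[α(G)] ≥ n − E[|E(G)|] = 124 − 41/6 = 703/6.
Numerically: ≈ 117.1667.
(This is only a lower bound; the true E[α(G)] may be larger.)

E[α(G)] ≥ 703/6 ≈ 117.1667.


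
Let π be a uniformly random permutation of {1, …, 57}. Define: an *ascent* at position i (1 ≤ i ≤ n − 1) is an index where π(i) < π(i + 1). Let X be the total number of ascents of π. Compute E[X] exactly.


Write X = Σ X_I over i = 1, …, 56, with X_I the indicator of one ascent.
There are 56 indicators.
For each fixed i, the pair (π(i), π(i+1)) is a uniformly random ordered pair of distinct values from {1, …, 57}; by symmetry P[π(i) < π(i+1)] = 1/2.
By linearity: E[X] = 56 · (1/2) = (57 − 1) · (1/2) = 28 ≈ 28.00000.

E[X] = 28 = 28.00000.


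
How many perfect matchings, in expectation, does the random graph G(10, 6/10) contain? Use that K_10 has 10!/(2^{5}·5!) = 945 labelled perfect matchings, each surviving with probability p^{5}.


K_10 has 10!/(2^{5}·5!) = 945 labelled perfect matchings.
For each such perfect matching H, let X_H = 1 if all 5 edges of H are present in G. Then P[X_H = 1] = p^{5} = (3/5)^{5} = 243/3125.
By linearity of expectation: E[X] = Σ_H E[X_H] = 945 · p^{5} = 945 · 243/3125 = 45927/625.
Numerically: E[X] ≈ 73.5.

E[X] = 945 · (3/5)^{5} = 45927/625 ≈ 73.5.


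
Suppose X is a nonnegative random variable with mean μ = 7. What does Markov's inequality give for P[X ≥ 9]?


μ = E[X] = 7, a = 9.
Markov: P[X ≥ 9] ≤ μ/a = (7)/9 = 7/9.
Numerically: ≈ 0.7778.
(Since a = 9 > μ = 7.0000, the bound 7/9 is < 1 and informative.)

P[X ≥ 9] ≤ 7/9 ≈ 0.7778.


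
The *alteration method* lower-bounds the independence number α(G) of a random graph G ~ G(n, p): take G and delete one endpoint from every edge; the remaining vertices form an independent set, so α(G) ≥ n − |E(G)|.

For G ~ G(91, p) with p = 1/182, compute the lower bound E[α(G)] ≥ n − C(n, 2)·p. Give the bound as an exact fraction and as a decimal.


E[|E(G)|] = C(91, 2)·p = 4095 · (1/182) = 45/2.
E[α(G)] ≥ n − E[|E(G)|] = 91 − 45/2 = 137/2.
Numerically: ≈ 68.50000.
(This is only a lower bound; the true E[α(G)] may be larger.)

E[α(G)] ≥ 137/2 ≈ 68.50000.


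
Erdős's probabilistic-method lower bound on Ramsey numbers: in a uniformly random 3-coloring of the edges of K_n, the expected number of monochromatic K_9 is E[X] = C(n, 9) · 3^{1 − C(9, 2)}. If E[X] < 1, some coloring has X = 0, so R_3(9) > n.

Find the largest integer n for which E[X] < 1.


We need C(n, 9) · 3^{1 − 36} < 1, i.e. C(n, 9) < 3^{36 − 1} = 50031545098999707.
Check values of n near the boundary:
  n = 298: C(298, 9) = 45207677551849890; 45207677551849890 < 50031545098999707? YES
  n = 299: C(299, 9) = 46610674441390059; 46610674441390059 < 50031545098999707? YES
  n = 300: C(300, 9) = 48052241692154700; 48052241692154700 < 50031545098999707? YES
  n = 301: C(301, 9) = 49533303936090975; 49533303936090975 < 50031545098999707? YES
  n = 302: C(302, 9) = 51054804739588650; 51054804739588650 < 50031545098999707? NO
The largest n with C(n, 9) < 50031545098999707 is n = 301 (where E[X] = 16511101312030325/16677181699666569 ≈ 0.990041). Hence R_3(9) > 301, i.e. R_3(9) ≥ 302.

Largest n = 301; hence R_3(9) > 301.


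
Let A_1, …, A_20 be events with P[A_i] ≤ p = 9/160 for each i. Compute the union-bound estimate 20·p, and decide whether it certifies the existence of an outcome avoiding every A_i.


Union bound: P[∪_{i=1}^{20} A_i] ≤ Σ_i P[A_i] ≤ 20·p = 20·(9/160) = 9/8.
Numerically: 9/8 ≈ 1.12500.
Is 9/8 < 1? NO.
Since the bound 9/8 is ≥ 1, the union bound is uninformative here; it does NOT by itself certify existence.

20·p = 9/8 ≈ 1.12500; existence NOT certified by the union bound.


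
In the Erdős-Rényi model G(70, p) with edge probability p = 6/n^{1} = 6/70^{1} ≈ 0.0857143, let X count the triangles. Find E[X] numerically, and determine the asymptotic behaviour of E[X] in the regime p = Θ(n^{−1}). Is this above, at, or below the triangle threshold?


Number of potential triangles: C(70, 3) = 54740.
Each occurs with probability p³ ≈ (0.0857143)³ ≈ 6.29737609e-04.
By linearity: E[X] = C(70, 3)·p³ ≈ 54740 · 6.29737609e-04 ≈ 34.471837.
Here α = 1, so p = 6/n is exactly at the triangle threshold p ~ 1/n. Asymptotically E[X] → c³/6 = 6³/6 = 36 ≈ 36.000000, a bounded constant. In this regime the triangle count is asymptotically Poisson(c³/6).

E[X] ≈ 34.471837; in regime p = Θ(1/n^{1}) E[X] stays bounded (at the triangle threshold p ~ 1/n).


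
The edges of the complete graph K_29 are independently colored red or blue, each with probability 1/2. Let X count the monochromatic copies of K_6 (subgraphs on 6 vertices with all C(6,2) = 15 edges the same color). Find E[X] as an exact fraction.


Let X = Σ_S X_S over the C(29, 6) = 475020 subsets S of size 6, where X_S = 1 if the K_6 on S is monochromatic.
For a fixed S, the K_6 on S has C(6, 2) = 15 edges. P[all 15 edges red] = (1/2)^15, and likewise for blue, so P[monochromatic] = 2·(1/2)^15 = 2^{1 − 15} = 1/16384.
Summing: E[X] = C(29, 6) · 2^{1 − 15} = 475020 · 1/16384 = 118755/4096.
Numerically: E[X] ≈ 28.99292.

E[X] = C(29,6)·2^(1−C(6,2)) = 118755/4096 ≈ 28.99292.


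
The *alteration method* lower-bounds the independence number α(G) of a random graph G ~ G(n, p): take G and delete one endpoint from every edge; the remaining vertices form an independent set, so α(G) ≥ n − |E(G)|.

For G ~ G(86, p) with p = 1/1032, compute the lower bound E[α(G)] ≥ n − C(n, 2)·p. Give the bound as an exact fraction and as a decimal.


E[|E(G)|] = C(86, 2)·p = 3655 · (1/1032) = 85/24.
E[α(G)] ≥ n − E[|E(G)|] = 86 − 85/24 = 1979/24.
Numerically: ≈ 82.458333.
(This is only a lower bound; the true E[α(G)] may be larger.)

E[α(G)] ≥ 1979/24 ≈ 82.458333.


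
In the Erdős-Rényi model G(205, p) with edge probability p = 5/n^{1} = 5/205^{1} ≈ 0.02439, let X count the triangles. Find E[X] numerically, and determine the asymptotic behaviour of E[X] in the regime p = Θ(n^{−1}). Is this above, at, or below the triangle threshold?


Number of potential triangles: C(205, 3) = 1414910.
Each occurs with probability p³ ≈ (0.02439)³ ≈ 1.4509366e-05.
By linearity: E[X] = C(205, 3)·p³ ≈ 1414910 · 1.4509366e-05 ≈ 20.52945.
Here α = 1, so p = 5/n is exactly at the triangle threshold p ~ 1/n. Asymptotically E[X] → c³/6 = 5³/6 = 125/6 ≈ 20.83333, a bounded constant. In this regime the triangle count is asymptotically Poisson(c³/6).

E[X] ≈ 20.52945; in regime p = Θ(1/n^{1}) E[X] stays bounded (at the triangle threshold p ~ 1/n).


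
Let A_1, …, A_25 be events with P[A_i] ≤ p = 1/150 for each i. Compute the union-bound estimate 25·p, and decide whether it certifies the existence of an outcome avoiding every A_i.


Union bound: P[∪_{i=1}^{25} A_i] ≤ Σ_i P[A_i] ≤ 25·p = 25·(1/150) = 1/6.
Numerically: 1/6 ≈ 0.16667.
Is 1/6 < 1? YES.
Since P[∪ A_i] ≤ 1/6 < 1, the complement has P[∩ A_i^c] ≥ 1 − 1/6 = 5/6 > 0, so some outcome avoids every A_i.

25·p = 1/6 ≈ 0.16667; existence CERTIFIED by the union bound.


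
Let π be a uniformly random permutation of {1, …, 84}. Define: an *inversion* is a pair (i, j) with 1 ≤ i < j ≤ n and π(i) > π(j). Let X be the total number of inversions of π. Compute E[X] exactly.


Write X = Σ X_I over the C(84, 2) = 3486 pairs i < j, with X_I the indicator of one inversion.
There are 3486 indicators.
For each fixed pair i < j, the values π(i) and π(j) are two distinct elements of {1, …, 84} in uniformly random order; by symmetry P[π(i) > π(j)] = 1/2.
By linearity: E[X] = 3486 · (1/2) = C(84, 2) · (1/2) = 3486/2 = 1743 ≈ 1743.00000.

E[X] = 1743 = 1743.00000.


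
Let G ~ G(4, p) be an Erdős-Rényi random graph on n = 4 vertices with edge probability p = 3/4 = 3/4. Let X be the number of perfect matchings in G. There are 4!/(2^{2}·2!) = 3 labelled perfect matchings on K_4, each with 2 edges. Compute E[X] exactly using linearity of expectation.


K_4 has 4!/(2^{2}·2!) = 3 labelled perfect matchings.
For each such perfect matching H, let X_H = 1 if all 2 edges of H are present in G. Then P[X_H = 1] = p^{2} = (3/4)^{2} = 9/16.
By linearity: E[X] = Σ_H E[X_H] = 3 · p^{2} = 3 · 9/16 = 27/16.
Numerically: E[X] ≈ 1.6875.

E[X] = 3 · (3/4)^{2} = 27/16 ≈ 1.6875.


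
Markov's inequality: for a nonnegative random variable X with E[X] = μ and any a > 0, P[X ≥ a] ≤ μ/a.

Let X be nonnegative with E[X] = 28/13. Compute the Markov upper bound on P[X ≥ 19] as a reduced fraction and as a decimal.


μ = E[X] = 28/13, a = 19.
Markov: P[X ≥ 19] ≤ μ/a = (28/13)/19 = 28/247.
Numerically: ≈ 0.1134.
(Since a = 19 > μ = 2.1538, the bound 28/247 is < 1 and informative.)

P[X ≥ 19] ≤ 28/247 ≈ 0.1134.


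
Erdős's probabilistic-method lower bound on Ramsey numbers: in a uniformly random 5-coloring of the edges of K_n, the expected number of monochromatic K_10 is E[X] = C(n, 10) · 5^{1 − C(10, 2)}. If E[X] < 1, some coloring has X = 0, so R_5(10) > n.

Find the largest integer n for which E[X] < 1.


We need C(n, 10) · 5^{1 − 45} < 1, i.e. C(n, 10) < 5^{45 − 1} = 5684341886080801486968994140625.
Check values of n near the boundary:
  n = 5386: C(5386, 10) = 5613966214234562222231428510561; 5613966214234562222231428510561 < 5684341886080801486968994140625? YES
  n = 5387: C(5387, 10) = 5624406917627224603154306376491; 5624406917627224603154306376491 < 5684341886080801486968994140625? YES
  n = 5388: C(5388, 10) = 5634865093375880654852250419586; 5634865093375880654852250419586 < 5684341886080801486968994140625? YES
  n = 5389: C(5389, 10) = 5645340767466558997768874792926; 5645340767466558997768874792926 < 5684341886080801486968994140625? YES
  n = 5390: C(5390, 10) = 5655833965919099070255434039753; 5655833965919099070255434039753 < 5684341886080801486968994140625? YES
  n = 5391: C(5391, 10) = 5666344714787188828795213697883; 5666344714787188828795213697883 < 5684341886080801486968994140625? YES
  n = 5392: C(5392, 10) = 5676873040158402483252283957448; 5676873040158402483252283957448 < 5684341886080801486968994140625? YES
  n = 5393: C(5393, 10) = 5687418968154238267170642278008; 5687418968154238267170642278008 < 5684341886080801486968994140625? NO
The largest n with C(n, 10) < 5684341886080801486968994140625 is n = 5392 (where E[X] = 5676873040158402483252283957448/5684341886080801486968994140625 ≈ 0.9986861). Hence R_5(10) > 5392, i.e. R_5(10) ≥ 5393.

Largest n = 5392; hence R_5(10) > 5392.


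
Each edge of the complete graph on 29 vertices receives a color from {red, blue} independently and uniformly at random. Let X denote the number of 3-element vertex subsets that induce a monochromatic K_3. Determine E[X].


Let X = Σ_S X_S over the C(29, 3) = 3654 subsets S of size 3, where X_S = 1 if the K_3 on S is monochromatic.
For a fixed S, the K_3 on S has C(3, 2) = 3 edges. P[all 3 edges red] = (1/2)^3, and likewise for blue, so P[monochromatic] = 2·(1/2)^3 = 2^{1 − 3} = 1/4.
By linearity: E[X] = C(29, 3) · 2^{1 − 3} = 3654 · 1/4 = 1827/2.
Numerically: E[X] ≈ 913.500000.

E[X] = C(29,3)·2^(1−C(3,2)) = 1827/2 ≈ 913.500000.


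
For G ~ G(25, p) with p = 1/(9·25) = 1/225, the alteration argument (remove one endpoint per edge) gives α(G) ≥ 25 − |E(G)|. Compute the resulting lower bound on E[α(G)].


E[|E(G)|] = C(25, 2)·p = 300 · (1/225) = 4/3.
E[α(G)] ≥ n − E[|E(G)|] = 25 − 4/3 = 71/3.
Numerically: ≈ 23.667.
(This is only a lower bound; the true E[α(G)] may be larger.)

E[α(G)] ≥ 71/3 ≈ 23.667.


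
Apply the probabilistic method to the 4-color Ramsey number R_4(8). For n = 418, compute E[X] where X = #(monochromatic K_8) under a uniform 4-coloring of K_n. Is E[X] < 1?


E[X] = C(418, 8) · 4^{1 − 28} = 21608403021078588 · 4^{−27} = 21608403021078588/18014398509481984.
As a reduced fraction: E[X] = 5402100755269647/4503599627370496 ≈ 1.200.
Is E[X] < 1? NO.
Since E[X] ≥ 1, the first-moment bound is inconclusive at n = 418; it does NOT by itself certify R_4(8) > 418.

E[X] = 5402100755269647/4503599627370496 ≈ 1.200; E[X] ≥ 1; first-moment method inconclusive here.


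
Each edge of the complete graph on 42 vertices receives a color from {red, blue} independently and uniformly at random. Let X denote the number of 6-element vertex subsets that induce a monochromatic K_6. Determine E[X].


Let X = Σ_S X_S over the C(42, 6) = 5245786 subsets S of size 6, where X_S = 1 if the K_6 on S is monochromatic.
For a fixed S, the K_6 on S has C(6, 2) = 15 edges. P[all 15 edges red] = (1/2)^15, and likewise for blue, so P[monochromatic] = 2·(1/2)^15 = 2^{1 − 15} = 1/16384.
Summing: E[X] = C(42, 6) · 2^{1 − 15} = 5245786 · 1/16384 = 2622893/8192.
Numerically: E[X] ≈ 320.1774.

E[X] = C(42,6)·2^(1−C(6,2)) = 2622893/8192 ≈ 320.1774.


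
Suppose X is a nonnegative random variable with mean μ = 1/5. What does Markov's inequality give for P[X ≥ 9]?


μ = E[X] = 1/5, a = 9.
Markov: P[X ≥ 9] ≤ μ/a = (1/5)/9 = 1/45.
Numerically: ≈ 0.022.
(Since a = 9 > μ = 0.200, the bound 1/45 is < 1 and informative.)

P[X ≥ 9] ≤ 1/45 ≈ 0.022.


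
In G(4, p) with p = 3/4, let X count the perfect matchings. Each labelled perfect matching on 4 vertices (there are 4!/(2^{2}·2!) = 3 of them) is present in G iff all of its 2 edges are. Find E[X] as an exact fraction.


K_4 has 4!/(2^{2}·2!) = 3 labelled perfect matchings.
For each such perfect matching H, let X_H = 1 if all 2 edges of H are present in G. Then P[X_H = 1] = p^{2} = (3/4)^{2} = 9/16.
By linearity of expectation: E[X] = Σ_H E[X_H] = 3 · p^{2} = 3 · 9/16 = 27/16.
Numerically: E[X] ≈ 1.69.

E[X] = 3 · (3/4)^{2} = 27/16 ≈ 1.69.


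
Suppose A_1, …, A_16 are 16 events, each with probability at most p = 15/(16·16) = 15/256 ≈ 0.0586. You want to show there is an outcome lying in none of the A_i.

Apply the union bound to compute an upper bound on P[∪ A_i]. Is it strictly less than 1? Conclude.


Union bound: P[∪_{i=1}^{16} A_i] ≤ Σ_i P[A_i] ≤ 16·p = 16·(15/256) = 15/16.
Numerically: 15/16 ≈ 0.9375.
Is 15/16 < 1? YES.
Since P[∪ A_i] ≤ 15/16 < 1, the complement has P[∩ A_i^c] ≥ 1 − 15/16 = 1/16 > 0, so some outcome avoids every A_i.

16·p = 15/16 ≈ 0.9375; existence CERTIFIED by the union bound.


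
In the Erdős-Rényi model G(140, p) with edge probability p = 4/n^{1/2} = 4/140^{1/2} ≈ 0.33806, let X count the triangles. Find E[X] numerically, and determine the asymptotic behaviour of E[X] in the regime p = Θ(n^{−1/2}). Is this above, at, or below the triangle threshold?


Number of potential triangles: C(140, 3) = 447580.
Each occurs with probability p³ ≈ (0.33806)³ ≈ 3.8635623e-02.
By linearity: E[X] = C(140, 3)·p³ ≈ 447580 · 3.8635623e-02 ≈ 17292.53218.
Since α = 1/2 < 1, p = c/n^{1/2} ≫ 1/n is above the triangle threshold p ~ 1/n. Asymptotically E[X] ~ (c³/6)·n^{3(1−α)} = (4³/6)·n^{1.5} → ∞; triangles are abundant w.h.p.

E[X] ≈ 17292.53218; in regime p = Θ(1/n^{1/2}) E[X] diverges (above the triangle threshold p ~ 1/n).


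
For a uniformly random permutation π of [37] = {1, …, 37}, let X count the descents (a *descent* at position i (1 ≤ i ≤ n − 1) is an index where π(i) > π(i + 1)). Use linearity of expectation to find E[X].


Write X = Σ X_I over i = 1, …, 36, with X_I the indicator of one descent.
There are 36 indicators.
For each fixed i, the pair (π(i), π(i+1)) is a uniformly random ordered pair of distinct values from {1, …, 37}; by symmetry P[π(i) > π(i+1)] = 1/2.
By linearity: E[X] = 36 · (1/2) = (37 − 1) · (1/2) = 18 ≈ 18.000000.

E[X] = 18 = 18.000000.


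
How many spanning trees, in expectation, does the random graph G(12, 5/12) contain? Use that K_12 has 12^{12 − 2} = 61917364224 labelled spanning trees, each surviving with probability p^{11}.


K_12 has 12^{12 − 2} = 61917364224 labelled spanning trees.
For each such spanning tree H, let X_H = 1 if all 11 edges of H are present in G. Then P[X_H = 1] = p^{11} = (5/12)^{11} = 48828125/743008370688.
By linearity: E[X] = Σ_H E[X_H] = 61917364224 · p^{11} = 61917364224 · 48828125/743008370688 = 48828125/12.
Numerically: E[X] ≈ 4.069e+06.

E[X] = 61917364224 · (5/12)^{11} = 48828125/12 ≈ 4.069e+06.


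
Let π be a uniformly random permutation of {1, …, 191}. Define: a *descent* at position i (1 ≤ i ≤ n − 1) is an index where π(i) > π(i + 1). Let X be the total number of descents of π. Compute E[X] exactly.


Write X = Σ X_I over i = 1, …, 190, with X_I the indicator of one descent.
There are 190 indicators.
For each fixed i, the pair (π(i), π(i+1)) is a uniformly random ordered pair of distinct values from {1, …, 191}; by symmetry P[π(i) > π(i+1)] = 1/2.
By linearity: E[X] = 190 · (1/2) = (191 − 1) · (1/2) = 95 ≈ 95.00000.

E[X] = 95 = 95.00000.


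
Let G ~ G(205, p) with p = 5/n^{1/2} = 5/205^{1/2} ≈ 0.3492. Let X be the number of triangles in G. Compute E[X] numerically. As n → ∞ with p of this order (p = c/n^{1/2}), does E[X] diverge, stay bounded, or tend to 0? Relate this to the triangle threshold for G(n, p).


Number of potential triangles: C(205, 3) = 1414910.
Each occurs with probability p³ ≈ (0.3492)³ ≈ 4.258721e-02.
By linearity: E[X] = C(205, 3)·p³ ≈ 1414910 · 4.258721e-02 ≈ 60257.0738.
Since α = 1/2 < 1, p = c/n^{1/2} ≫ 1/n is above the triangle threshold p ~ 1/n. Asymptotically E[X] ~ (c³/6)·n^{3(1−α)} = (5³/6)·n^{1.5} → ∞; triangles are abundant w.h.p.

E[X] ≈ 60257.0738; in regime p = Θ(1/n^{1/2}) E[X] diverges (above the triangle threshold p ~ 1/n).


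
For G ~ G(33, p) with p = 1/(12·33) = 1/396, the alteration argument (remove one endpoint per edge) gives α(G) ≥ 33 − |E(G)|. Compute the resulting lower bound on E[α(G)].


E[|E(G)|] = C(33, 2)·p = 528 · (1/396) = 4/3.
E[α(G)] ≥ n − E[|E(G)|] = 33 − 4/3 = 95/3.
Numerically: ≈ 31.6667.
(This is only a lower bound; the true E[α(G)] may be larger.)

E[α(G)] ≥ 95/3 ≈ 31.6667.


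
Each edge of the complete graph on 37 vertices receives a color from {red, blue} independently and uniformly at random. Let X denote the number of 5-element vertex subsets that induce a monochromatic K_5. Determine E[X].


Let X = Σ_S X_S over the C(37, 5) = 435897 subsets S of size 5, where X_S = 1 if the K_5 on S is monochromatic.
For a fixed S, the K_5 on S has C(5, 2) = 10 edges. P[all 10 edges red] = (1/2)^10, and likewise for blue, so P[monochromatic] = 2·(1/2)^10 = 2^{1 − 10} = 1/512.
Summing: E[X] = C(37, 5) · 2^{1 − 10} = 435897 · 1/512 = 435897/512.
Numerically: E[X] ≈ 851.361.

E[X] = C(37,5)·2^(1−C(5,2)) = 435897/512 ≈ 851.361.


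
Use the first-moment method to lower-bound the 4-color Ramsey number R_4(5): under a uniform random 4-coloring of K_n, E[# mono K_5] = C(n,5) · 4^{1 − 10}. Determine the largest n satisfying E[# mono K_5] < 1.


We need C(n, 5) · 4^{1 − 10} < 1, i.e. C(n, 5) < 4^{10 − 1} = 262144.
Check values of n near the boundary:
  n = 29: C(29, 5) = 118755; 118755 < 262144? YES
  n = 30: C(30, 5) = 142506; 142506 < 262144? YES
  n = 31: C(31, 5) = 169911; 169911 < 262144? YES
  n = 32: C(32, 5) = 201376; 201376 < 262144? YES
  n = 33: C(33, 5) = 237336; 237336 < 262144? YES
  n = 34: C(34, 5) = 278256; 278256 < 262144? NO
  n = 35: C(35, 5) = 324632; 324632 < 262144? NO
  n = 36: C(36, 5) = 376992; 376992 < 262144? NO
The largest n with C(n, 5) < 262144 is n = 33 (where E[X] = 29667/32768 ≈ 0.905365). Hence R_4(5) > 33, i.e. R_4(5) ≥ 34.

Largest n = 33; hence R_4(5) > 33.


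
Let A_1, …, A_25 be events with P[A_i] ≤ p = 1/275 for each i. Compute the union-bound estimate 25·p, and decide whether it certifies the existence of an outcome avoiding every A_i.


Union bound: P[∪_{i=1}^{25} A_i] ≤ Σ_i P[A_i] ≤ 25·p = 25·(1/275) = 1/11.
Numerically: 1/11 ≈ 0.0909091.
Is 1/11 < 1? YES.
Since P[∪ A_i] ≤ 1/11 < 1, the complement has P[∩ A_i^c] ≥ 1 − 1/11 = 10/11 > 0, so some outcome avoids every A_i.

25·p = 1/11 ≈ 0.0909091; existence CERTIFIED by the union bound.


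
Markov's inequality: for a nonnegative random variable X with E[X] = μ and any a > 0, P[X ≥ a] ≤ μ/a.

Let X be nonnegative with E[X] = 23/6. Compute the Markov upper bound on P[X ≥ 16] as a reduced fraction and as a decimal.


μ = E[X] = 23/6, a = 16.
Markov: P[X ≥ 16] ≤ μ/a = (23/6)/16 = 23/96.
Numerically: ≈ 0.2396.
(Since a = 16 > μ = 3.8333, the bound 23/96 is < 1 and informative.)

P[X ≥ 16] ≤ 23/96 ≈ 0.2396.


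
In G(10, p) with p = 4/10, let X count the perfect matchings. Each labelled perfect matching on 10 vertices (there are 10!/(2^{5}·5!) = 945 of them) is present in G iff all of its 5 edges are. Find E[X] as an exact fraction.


K_10 has 10!/(2^{5}·5!) = 945 labelled perfect matchings.
For each such perfect matching H, let X_H = 1 if all 5 edges of H are present in G. Then P[X_H = 1] = p^{5} = (2/5)^{5} = 32/3125.
Summing the indicators: E[X] = Σ_H E[X_H] = 945 · p^{5} = 945 · 32/3125 = 6048/625.
Numerically: E[X] ≈ 9.6768.

E[X] = 945 · (2/5)^{5} = 6048/625 ≈ 9.6768.


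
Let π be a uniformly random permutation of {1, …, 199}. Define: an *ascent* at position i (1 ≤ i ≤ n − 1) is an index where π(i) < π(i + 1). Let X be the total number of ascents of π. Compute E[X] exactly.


Write X = Σ X_I over i = 1, …, 198, with X_I the indicator of one ascent.
There are 198 indicators.
For each fixed i, the pair (π(i), π(i+1)) is a uniformly random ordered pair of distinct values from {1, …, 199}; by symmetry P[π(i) < π(i+1)] = 1/2.
By linearity: E[X] = 198 · (1/2) = (199 − 1) · (1/2) = 99 ≈ 99.0000.

E[X] = 99 = 99.0000.


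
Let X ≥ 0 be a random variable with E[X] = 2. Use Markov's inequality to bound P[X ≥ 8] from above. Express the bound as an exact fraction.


μ = E[X] = 2, a = 8.
Markov: P[X ≥ 8] ≤ μ/a = (2)/8 = 1/4.
Numerically: ≈ 0.250.
(Since a = 8 > μ = 2.000, the bound 1/4 is < 1 and informative.)

P[X ≥ 8] ≤ 1/4 ≈ 0.250.


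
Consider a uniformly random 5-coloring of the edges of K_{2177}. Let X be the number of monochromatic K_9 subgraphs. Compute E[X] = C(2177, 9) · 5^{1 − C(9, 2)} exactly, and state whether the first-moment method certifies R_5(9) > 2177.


E[X] = C(2177, 9) · 5^{1 − 36} = 2976951400847999984172400 · 5^{−35} = 2976951400847999984172400/2910383045673370361328125.
As a reduced fraction: E[X] = 119078056033919999366896/116415321826934814453125 ≈ 1.022873.
Is E[X] < 1? NO.
Since E[X] ≥ 1, the first-moment bound is inconclusive at n = 2177; it does NOT by itself certify R_5(9) > 2177.

E[X] = 119078056033919999366896/116415321826934814453125 ≈ 1.022873; E[X] ≥ 1; first-moment method inconclusive here.


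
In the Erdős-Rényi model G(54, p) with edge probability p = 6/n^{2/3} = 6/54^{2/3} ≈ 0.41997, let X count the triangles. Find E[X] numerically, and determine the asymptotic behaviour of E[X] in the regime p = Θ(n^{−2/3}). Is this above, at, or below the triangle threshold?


Number of potential triangles: C(54, 3) = 24804.
Each occurs with probability p³ ≈ (0.41997)³ ≈ 7.4074074e-02.
By linearity: E[X] = C(54, 3)·p³ ≈ 24804 · 7.4074074e-02 ≈ 1837.33333.
Since α = 2/3 < 1, p = c/n^{2/3} ≫ 1/n is above the triangle threshold p ~ 1/n. Asymptotically E[X] ~ (c³/6)·n^{3(1−α)} = (6³/6)·n^{1} → ∞; triangles are abundant w.h.p.

E[X] ≈ 1837.33333; in regime p = Θ(1/n^{2/3}) E[X] diverges (above the triangle threshold p ~ 1/n).


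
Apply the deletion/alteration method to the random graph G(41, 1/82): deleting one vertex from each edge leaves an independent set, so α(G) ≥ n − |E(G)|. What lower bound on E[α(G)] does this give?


E[|E(G)|] = C(41, 2)·p = 820 · (1/82) = 10.
E[α(G)] ≥ n − E[|E(G)|] = 41 − 10 = 31.
Numerically: ≈ 31.000.
(This is only a lower bound; the true E[α(G)] may be larger.)

E[α(G)] ≥ 31 ≈ 31.000.


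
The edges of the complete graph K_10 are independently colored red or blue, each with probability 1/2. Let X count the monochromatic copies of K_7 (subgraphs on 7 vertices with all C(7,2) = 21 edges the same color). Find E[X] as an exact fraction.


Let X = Σ_S X_S over the C(10, 7) = 120 subsets S of size 7, where X_S = 1 if the K_7 on S is monochromatic.
For a fixed S, the K_7 on S has C(7, 2) = 21 edges. P[all 21 edges red] = (1/2)^21, and likewise for blue, so P[monochromatic] = 2·(1/2)^21 = 2^{1 − 21} = 1/1048576.
By linearity of expectation: E[X] = C(10, 7) · 2^{1 − 21} = 120 · 1/1048576 = 15/131072.
Numerically: E[X] ≈ 0.000114.

E[X] = C(10,7)·2^(1−C(7,2)) = 15/131072 ≈ 0.000114.


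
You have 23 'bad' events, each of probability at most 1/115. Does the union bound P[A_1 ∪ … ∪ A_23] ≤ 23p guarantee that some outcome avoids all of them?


Union bound: P[∪_{i=1}^{23} A_i] ≤ Σ_i P[A_i] ≤ 23·p = 23·(1/115) = 1/5.
Numerically: 1/5 ≈ 0.200.
Is 1/5 < 1? YES.
Since P[∪ A_i] ≤ 1/5 < 1, the complement has P[∩ A_i^c] ≥ 1 − 1/5 = 4/5 > 0, so some outcome avoids every A_i.

23·p = 1/5 ≈ 0.200; existence CERTIFIED by the union bound.


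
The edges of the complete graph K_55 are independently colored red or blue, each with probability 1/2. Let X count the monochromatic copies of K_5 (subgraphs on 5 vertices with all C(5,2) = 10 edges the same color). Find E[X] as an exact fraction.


Let X = Σ_S X_S over the C(55, 5) = 3478761 subsets S of size 5, where X_S = 1 if the K_5 on S is monochromatic.
For a fixed S, the K_5 on S has C(5, 2) = 10 edges. P[all 10 edges red] = (1/2)^10, and likewise for blue, so P[monochromatic] = 2·(1/2)^10 = 2^{1 − 10} = 1/512.
By linearity: E[X] = C(55, 5) · 2^{1 − 10} = 3478761 · 1/512 = 3478761/512.
Numerically: E[X] ≈ 6794.455.

E[X] = C(55,5)·2^(1−C(5,2)) = 3478761/512 ≈ 6794.455.


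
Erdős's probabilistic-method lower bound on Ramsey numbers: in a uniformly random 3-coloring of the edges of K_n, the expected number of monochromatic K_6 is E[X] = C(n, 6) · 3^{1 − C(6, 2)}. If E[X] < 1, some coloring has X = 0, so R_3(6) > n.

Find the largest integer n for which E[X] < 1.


We need C(n, 6) · 3^{1 − 15} < 1, i.e. C(n, 6) < 3^{15 − 1} = 4782969.
Check values of n near the boundary:
  n = 35: C(35, 6) = 1623160; 1623160 < 4782969? YES
  n = 36: C(36, 6) = 1947792; 1947792 < 4782969? YES
  n = 37: C(37, 6) = 2324784; 2324784 < 4782969? YES
  n = 38: C(38, 6) = 2760681; 2760681 < 4782969? YES
  n = 39: C(39, 6) = 3262623; 3262623 < 4782969? YES
  n = 40: C(40, 6) = 3838380; 3838380 < 4782969? YES
  n = 41: C(41, 6) = 4496388; 4496388 < 4782969? YES
  n = 42: C(42, 6) = 5245786; 5245786 < 4782969? NO
The largest n with C(n, 6) < 4782969 is n = 41 (where E[X] = 1498796/1594323 ≈ 0.94008). Hence R_3(6) > 41, i.e. R_3(6) ≥ 42.

Largest n = 41; hence R_3(6) > 41.


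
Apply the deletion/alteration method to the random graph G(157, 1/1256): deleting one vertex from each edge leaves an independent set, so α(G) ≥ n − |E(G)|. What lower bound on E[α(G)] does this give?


E[|E(G)|] = C(157, 2)·p = 12246 · (1/1256) = 39/4.
E[α(G)] ≥ n − E[|E(G)|] = 157 − 39/4 = 589/4.
Numerically: ≈ 147.25000.
(This is only a lower bound; the true E[α(G)] may be larger.)

E[α(G)] ≥ 589/4 ≈ 147.25000.


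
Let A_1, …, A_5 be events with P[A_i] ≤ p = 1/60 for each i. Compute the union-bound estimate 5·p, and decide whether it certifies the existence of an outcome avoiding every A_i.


Union bound: P[∪_{i=1}^{5} A_i] ≤ Σ_i P[A_i] ≤ 5·p = 5·(1/60) = 1/12.
Numerically: 1/12 ≈ 0.08333.
Is 1/12 < 1? YES.
Since P[∪ A_i] ≤ 1/12 < 1, the complement has P[∩ A_i^c] ≥ 1 − 1/12 = 11/12 > 0, so some outcome avoids every A_i.

5·p = 1/12 ≈ 0.08333; existence CERTIFIED by the union bound.


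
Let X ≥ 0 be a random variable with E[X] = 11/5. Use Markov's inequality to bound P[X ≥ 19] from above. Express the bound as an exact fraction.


μ = E[X] = 11/5, a = 19.
Markov: P[X ≥ 19] ≤ μ/a = (11/5)/19 = 11/95.
Numerically: ≈ 0.116.
(Since a = 19 > μ = 2.200, the bound 11/95 is < 1 and informative.)

P[X ≥ 19] ≤ 11/95 ≈ 0.116.


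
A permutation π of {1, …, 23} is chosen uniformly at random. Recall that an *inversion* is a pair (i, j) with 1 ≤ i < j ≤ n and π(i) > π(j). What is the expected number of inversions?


Write X = Σ X_I over the C(23, 2) = 253 pairs i < j, with X_I the indicator of one inversion.
There are 253 indicators.
For each fixed pair i < j, the values π(i) and π(j) are two distinct elements of {1, …, 23} in uniformly random order; by symmetry P[π(i) > π(j)] = 1/2.
By linearity: E[X] = 253 · (1/2) = C(23, 2) · (1/2) = 253/2 = 253/2 ≈ 126.50000.

E[X] = 253/2 = 126.50000.


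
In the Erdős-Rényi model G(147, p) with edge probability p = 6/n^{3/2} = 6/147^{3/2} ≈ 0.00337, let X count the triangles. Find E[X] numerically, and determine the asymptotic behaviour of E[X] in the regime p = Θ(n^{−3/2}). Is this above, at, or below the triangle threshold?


Number of potential triangles: C(147, 3) = 518665.
Each occurs with probability p³ ≈ (0.00337)³ ≈ 3.81527e-08.
By linearity: E[X] = C(147, 3)·p³ ≈ 518665 · 3.81527e-08 ≈ 0.020.
Since α = 3/2 > 1, p = c/n^{3/2} = o(1/n) is below the triangle threshold p ~ 1/n. Asymptotically E[X] ~ (c³/6)·n^{3(1−α)} = (6³/6)·n^{-1.5} → 0, so by Markov's inequality G has no triangles w.h.p.

E[X] ≈ 0.020; in regime p = Θ(1/n^{3/2}) E[X] tends to 0 (below the triangle threshold p ~ 1/n).
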